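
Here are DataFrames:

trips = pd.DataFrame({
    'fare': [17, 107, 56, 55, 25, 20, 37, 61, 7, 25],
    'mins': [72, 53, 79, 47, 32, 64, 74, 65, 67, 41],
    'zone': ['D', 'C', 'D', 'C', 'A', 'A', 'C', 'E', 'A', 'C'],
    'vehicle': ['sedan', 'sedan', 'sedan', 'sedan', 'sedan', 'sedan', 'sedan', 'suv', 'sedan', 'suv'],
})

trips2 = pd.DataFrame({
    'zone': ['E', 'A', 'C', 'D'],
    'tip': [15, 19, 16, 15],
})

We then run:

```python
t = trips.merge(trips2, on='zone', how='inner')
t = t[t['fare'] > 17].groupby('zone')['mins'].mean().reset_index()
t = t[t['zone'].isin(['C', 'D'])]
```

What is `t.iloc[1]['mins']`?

79.0

merge on 'zone' (how='inner') → 10 rows:
   fare  mins zone vehicle  tip
0    17    72    D   sedan   15
1   107    53    C   sedan   16
2    56    79    D   sedan   15
3    55    47    C   sedan   16
4    25    32    A   sedan   19
5    20    64    A   sedan   19
6    37    74    C   sedan   16
7    61    65    E     suv   15
8     7    67    A   sedan   19
9    25    41    C     suv   16
filter rows where fare > 17:
   fare  mins zone vehicle  tip
1   107    53    C   sedan   16
2    56    79    D   sedan   15
3    55    47    C   sedan   16
4    25    32    A   sedan   19
5    20    64    A   sedan   19
6    37    74    C   sedan   16
7    61    65    E     suv   15
9    25    41    C     suv   16
group by zone, mean of mins:
zone
A    48.00
C    53.75
D    79.00
E    65.00
Name: mins, dtype: float64
reset_index():
  zone   mins
0    A  48.00
1    C  53.75
2    D  79.00
3    E  65.00
filter rows where zone in ['C', 'D']:
  zone   mins
1    C  53.75
2    D  79.00
The value at position 1, column 'mins' is 79.0.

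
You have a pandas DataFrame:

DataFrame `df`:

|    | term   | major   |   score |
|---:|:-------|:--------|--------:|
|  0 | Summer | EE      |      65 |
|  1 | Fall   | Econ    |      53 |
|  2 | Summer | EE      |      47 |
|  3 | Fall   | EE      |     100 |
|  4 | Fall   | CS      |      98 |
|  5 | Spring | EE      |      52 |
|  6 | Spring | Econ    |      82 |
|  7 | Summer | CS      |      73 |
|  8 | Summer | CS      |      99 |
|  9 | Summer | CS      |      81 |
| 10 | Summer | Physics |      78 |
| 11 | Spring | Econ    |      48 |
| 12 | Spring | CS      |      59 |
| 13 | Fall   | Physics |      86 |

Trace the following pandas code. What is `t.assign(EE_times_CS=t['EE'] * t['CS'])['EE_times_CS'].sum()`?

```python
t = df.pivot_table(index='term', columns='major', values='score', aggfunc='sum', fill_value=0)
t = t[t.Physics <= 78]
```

31404

pivot: rows=term, cols=major, sum(score):
major    CS   EE  Econ  Physics
term                           
Fall     98  100    53       86
Spring   59   52   130        0
Summer  253  112     0       78
filter rows where Physics <= 78:
major    CS   EE  Econ  Physics
term                           
Spring   59   52   130        0
Summer  253  112     0       78
add column EE_times_CS = t['EE'] * t['CS']:
major    CS   EE  Econ  Physics  EE_times_CS
term                                        
Spring   59   52   130        0         3068
Summer  253  112     0       78        28336
Then the sum of column 'EE_times_CS': 31404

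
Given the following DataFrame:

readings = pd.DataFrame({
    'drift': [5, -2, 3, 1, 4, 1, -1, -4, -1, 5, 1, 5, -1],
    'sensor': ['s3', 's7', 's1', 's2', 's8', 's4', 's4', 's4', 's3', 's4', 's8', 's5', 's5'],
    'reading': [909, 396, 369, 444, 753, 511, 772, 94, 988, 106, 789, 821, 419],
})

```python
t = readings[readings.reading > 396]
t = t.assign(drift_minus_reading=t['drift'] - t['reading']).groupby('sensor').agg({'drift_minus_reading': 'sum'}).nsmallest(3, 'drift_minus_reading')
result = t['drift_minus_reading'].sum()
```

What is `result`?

filter rows where reading > 396:
    drift sensor  reading
0       5     s3      909
3       1     s2      444
4       4     s8      753
5       1     s4      511
6      -1     s4      772
8      -1     s3      988
10      1     s8      789
11      5     s5      821
12     -1     s5      419
add column drift_minus_reading = t['drift'] - t['reading']:
    drift sensor  reading  drift_minus_reading
0       5     s3      909                 -904
3       1     s2      444                 -443
4       4     s8      753                 -749
5       1     s4      511                 -510
6      -1     s4      772                 -773
8      -1     s3      988                 -989
10      1     s8      789                 -788
11      5     s5      821                 -816
12     -1     s5      419                 -420
group by sensor, sum of drift_minus_reading:
        drift_minus_reading
sensor                     
s2                     -443
s3                    -1893
s4                    -1283
s5                    -1236
s8                    -1537
take 3 rows with smallest drift_minus_reading:
        drift_minus_reading
sensor                     
s3                    -1893
s8                    -1537
s4                    -1283
So sum() = -4713.

-4713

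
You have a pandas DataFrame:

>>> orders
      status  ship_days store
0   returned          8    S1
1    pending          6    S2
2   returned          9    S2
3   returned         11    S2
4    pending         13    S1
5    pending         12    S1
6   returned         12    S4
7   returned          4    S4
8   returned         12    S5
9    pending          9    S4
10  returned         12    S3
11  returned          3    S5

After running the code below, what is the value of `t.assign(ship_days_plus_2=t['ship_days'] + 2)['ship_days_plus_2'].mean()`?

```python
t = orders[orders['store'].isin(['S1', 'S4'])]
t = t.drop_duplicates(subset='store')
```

filter rows where store in ['S1', 'S4']:
     status  ship_days store
0  returned          8    S1
4   pending         13    S1
5   pending         12    S1
6  returned         12    S4
7  returned          4    S4
9   pending          9    S4
drop duplicate store (keep=first):
     status  ship_days store
0  returned          8    S1
6  returned         12    S4
add column ship_days_plus_2 = t['ship_days'] + 2:
     status  ship_days store  ship_days_plus_2
0  returned          8    S1                10
6  returned         12    S4                14

12.0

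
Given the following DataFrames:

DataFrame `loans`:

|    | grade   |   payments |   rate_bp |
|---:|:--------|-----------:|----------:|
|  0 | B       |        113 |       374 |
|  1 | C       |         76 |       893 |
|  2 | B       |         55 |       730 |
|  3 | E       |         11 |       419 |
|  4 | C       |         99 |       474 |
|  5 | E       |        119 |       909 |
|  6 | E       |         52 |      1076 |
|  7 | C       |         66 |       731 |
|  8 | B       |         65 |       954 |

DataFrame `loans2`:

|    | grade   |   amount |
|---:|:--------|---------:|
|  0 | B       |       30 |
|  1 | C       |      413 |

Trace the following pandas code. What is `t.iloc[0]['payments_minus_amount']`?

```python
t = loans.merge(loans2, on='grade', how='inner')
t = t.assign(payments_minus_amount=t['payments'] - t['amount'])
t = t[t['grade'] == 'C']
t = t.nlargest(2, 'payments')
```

merge on 'grade' (how='inner') → 6 rows:
  grade  payments  rate_bp  amount
0     B       113      374      30
1     C        76      893     413
2     B        55      730      30
3     C        99      474     413
4     C        66      731     413
5     B        65      954      30
add column payments_minus_amount = t['payments'] - t['amount']:
  grade  payments  rate_bp  amount  payments_minus_amount
0     B       113      374      30                     83
1     C        76      893     413                   -337
2     B        55      730      30                     25
3     C        99      474     413                   -314
4     C        66      731     413                   -347
5     B        65      954      30                     35
filter rows where grade == 'C':
  grade  payments  rate_bp  amount  payments_minus_amount
1     C        76      893     413                   -337
3     C        99      474     413                   -314
4     C        66      731     413                   -347
take 2 rows with largest payments:
  grade  payments  rate_bp  amount  payments_minus_amount
3     C        99      474     413                   -314
1     C        76      893     413                   -337

-314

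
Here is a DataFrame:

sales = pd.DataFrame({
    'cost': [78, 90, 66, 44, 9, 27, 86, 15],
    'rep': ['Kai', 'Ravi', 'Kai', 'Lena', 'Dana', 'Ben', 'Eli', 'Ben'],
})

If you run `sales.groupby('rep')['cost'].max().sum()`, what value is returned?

334

group by rep, max of cost:
rep
Ben     27
Dana     9
Eli     86
Kai     78
Lena    44
Ravi    90
Name: cost, dtype: int64
Hence 334.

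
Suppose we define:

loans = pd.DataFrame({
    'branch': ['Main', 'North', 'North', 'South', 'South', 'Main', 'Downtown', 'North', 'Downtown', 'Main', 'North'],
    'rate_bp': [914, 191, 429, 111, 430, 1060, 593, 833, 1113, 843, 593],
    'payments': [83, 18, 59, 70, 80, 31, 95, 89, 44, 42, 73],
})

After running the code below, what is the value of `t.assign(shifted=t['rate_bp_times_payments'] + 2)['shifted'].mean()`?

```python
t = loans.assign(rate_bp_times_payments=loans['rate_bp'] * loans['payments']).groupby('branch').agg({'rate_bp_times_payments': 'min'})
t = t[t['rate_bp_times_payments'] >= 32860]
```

add column rate_bp_times_payments = loans['rate_bp'] * loans['payments']:
      branch  rate_bp  payments  rate_bp_times_payments
0       Main      914        83                   75862
1      North      191        18                    3438
2      North      429        59                   25311
3      South      111        70                    7770
4      South      430        80                   34400
5       Main     1060        31                   32860
6   Downtown      593        95                   56335
7      North      833        89                   74137
8   Downtown     1113        44                   48972
9       Main      843        42                   35406
10     North      593        73                   43289
group by branch, min of rate_bp_times_payments:
          rate_bp_times_payments
branch                          
Downtown                   48972
Main                       32860
North                       3438
South                       7770
filter rows where rate_bp_times_payments >= 32860:
          rate_bp_times_payments
branch                          
Downtown                   48972
Main                       32860
add column shifted = t['rate_bp_times_payments'] + 2:
          rate_bp_times_payments  shifted
branch                                   
Downtown                   48972    48974
Main                       32860    32862
Finally, mean of column 'shifted' = 40918.0.

40918.0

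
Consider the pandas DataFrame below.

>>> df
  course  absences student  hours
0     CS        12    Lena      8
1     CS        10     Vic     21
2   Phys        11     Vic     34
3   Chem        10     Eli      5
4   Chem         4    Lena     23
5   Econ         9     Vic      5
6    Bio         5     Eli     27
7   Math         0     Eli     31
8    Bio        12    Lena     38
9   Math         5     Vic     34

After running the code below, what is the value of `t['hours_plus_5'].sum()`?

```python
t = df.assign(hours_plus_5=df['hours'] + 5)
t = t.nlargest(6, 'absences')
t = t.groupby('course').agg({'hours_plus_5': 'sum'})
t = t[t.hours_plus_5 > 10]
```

add column hours_plus_5 = df['hours'] + 5:
  course  absences student  hours  hours_plus_5
0     CS        12    Lena      8            13
1     CS        10     Vic     21            26
2   Phys        11     Vic     34            39
3   Chem        10     Eli      5            10
4   Chem         4    Lena     23            28
5   Econ         9     Vic      5            10
6    Bio         5     Eli     27            32
7   Math         0     Eli     31            36
8    Bio        12    Lena     38            43
9   Math         5     Vic     34            39
take 6 rows with largest absences:
  course  absences student  hours  hours_plus_5
0     CS        12    Lena      8            13
8    Bio        12    Lena     38            43
2   Phys        11     Vic     34            39
1     CS        10     Vic     21            26
3   Chem        10     Eli      5            10
5   Econ         9     Vic      5            10
group by course, sum of hours_plus_5:
        hours_plus_5
course              
Bio               43
CS                39
Chem              10
Econ              10
Phys              39
filter rows where hours_plus_5 > 10:
        hours_plus_5
course              
Bio               43
CS                39
Phys              39

121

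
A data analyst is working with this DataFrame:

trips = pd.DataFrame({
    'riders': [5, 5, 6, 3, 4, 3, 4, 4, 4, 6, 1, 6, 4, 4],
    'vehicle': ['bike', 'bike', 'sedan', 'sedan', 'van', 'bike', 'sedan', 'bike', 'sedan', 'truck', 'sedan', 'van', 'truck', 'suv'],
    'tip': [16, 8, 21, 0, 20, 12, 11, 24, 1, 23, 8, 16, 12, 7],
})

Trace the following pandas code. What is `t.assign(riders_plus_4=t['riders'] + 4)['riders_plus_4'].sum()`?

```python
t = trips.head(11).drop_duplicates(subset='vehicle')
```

37

take first 11 rows:
    riders vehicle  tip
0        5    bike   16
1        5    bike    8
2        6   sedan   21
3        3   sedan    0
4        4     van   20
5        3    bike   12
6        4   sedan   11
7        4    bike   24
8        4   sedan    1
9        6   truck   23
10       1   sedan    8
drop duplicate vehicle (keep=first):
   riders vehicle  tip
0       5    bike   16
2       6   sedan   21
4       4     van   20
9       6   truck   23
add column riders_plus_4 = t['riders'] + 4:
   riders vehicle  tip  riders_plus_4
0       5    bike   16              9
2       6   sedan   21             10
4       4     van   20              8
9       6   truck   23             10
Then the sum of column 'riders_plus_4': 37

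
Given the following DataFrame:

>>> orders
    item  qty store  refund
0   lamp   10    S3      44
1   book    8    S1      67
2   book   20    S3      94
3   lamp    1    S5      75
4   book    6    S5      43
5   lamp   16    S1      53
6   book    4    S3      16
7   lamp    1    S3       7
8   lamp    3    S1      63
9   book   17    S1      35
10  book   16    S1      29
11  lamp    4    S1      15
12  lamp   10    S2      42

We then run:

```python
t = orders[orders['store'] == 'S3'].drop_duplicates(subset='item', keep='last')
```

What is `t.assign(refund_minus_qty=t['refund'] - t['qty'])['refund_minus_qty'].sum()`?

filter rows where store == 'S3':
   item  qty store  refund
0  lamp   10    S3      44
2  book   20    S3      94
6  book    4    S3      16
7  lamp    1    S3       7
drop duplicate item (keep=last):
   item  qty store  refund
6  book    4    S3      16
7  lamp    1    S3       7
add column refund_minus_qty = t['refund'] - t['qty']:
   item  qty store  refund  refund_minus_qty
6  book    4    S3      16                12
7  lamp    1    S3       7                 6
Taking the sum of column 'refund_minus_qty' gives 18.

18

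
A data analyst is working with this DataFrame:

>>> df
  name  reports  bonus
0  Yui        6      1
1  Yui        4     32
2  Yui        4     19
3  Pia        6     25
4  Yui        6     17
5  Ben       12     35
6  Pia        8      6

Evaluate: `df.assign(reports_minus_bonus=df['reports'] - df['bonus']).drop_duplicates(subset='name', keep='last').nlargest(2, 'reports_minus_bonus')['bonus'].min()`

6

add column reports_minus_bonus = df['reports'] - df['bonus']:
  name  reports  bonus  reports_minus_bonus
0  Yui        6      1                    5
1  Yui        4     32                  -28
2  Yui        4     19                  -15
3  Pia        6     25                  -19
4  Yui        6     17                  -11
5  Ben       12     35                  -23
6  Pia        8      6                    2
drop duplicate name (keep=last):
  name  reports  bonus  reports_minus_bonus
4  Yui        6     17                  -11
5  Ben       12     35                  -23
6  Pia        8      6                    2
take 2 rows with largest reports_minus_bonus:
  name  reports  bonus  reports_minus_bonus
6  Pia        8      6                    2
4  Yui        6     17                  -11
Hence 6.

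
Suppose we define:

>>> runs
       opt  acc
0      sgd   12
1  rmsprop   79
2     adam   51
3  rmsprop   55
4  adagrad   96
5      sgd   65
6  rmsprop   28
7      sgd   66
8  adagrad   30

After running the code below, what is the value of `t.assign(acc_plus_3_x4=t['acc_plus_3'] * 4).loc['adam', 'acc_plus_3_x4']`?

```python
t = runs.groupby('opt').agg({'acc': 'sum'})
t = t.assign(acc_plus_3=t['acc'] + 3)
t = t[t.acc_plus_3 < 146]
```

216

group by opt, sum of acc:
         acc
opt         
adagrad  126
adam      51
rmsprop  162
sgd      143
add column acc_plus_3 = t['acc'] + 3:
         acc  acc_plus_3
opt                     
adagrad  126         129
adam      51          54
rmsprop  162         165
sgd      143         146
filter rows where acc_plus_3 < 146:
         acc  acc_plus_3
opt                     
adagrad  126         129
adam      51          54
add column acc_plus_3_x4 = t['acc_plus_3'] * 4:
         acc  acc_plus_3  acc_plus_3_x4
opt                                    
adagrad  126         129            516
adam      51          54            216
So loc['adam', 'acc_plus_3_x4'] = 216.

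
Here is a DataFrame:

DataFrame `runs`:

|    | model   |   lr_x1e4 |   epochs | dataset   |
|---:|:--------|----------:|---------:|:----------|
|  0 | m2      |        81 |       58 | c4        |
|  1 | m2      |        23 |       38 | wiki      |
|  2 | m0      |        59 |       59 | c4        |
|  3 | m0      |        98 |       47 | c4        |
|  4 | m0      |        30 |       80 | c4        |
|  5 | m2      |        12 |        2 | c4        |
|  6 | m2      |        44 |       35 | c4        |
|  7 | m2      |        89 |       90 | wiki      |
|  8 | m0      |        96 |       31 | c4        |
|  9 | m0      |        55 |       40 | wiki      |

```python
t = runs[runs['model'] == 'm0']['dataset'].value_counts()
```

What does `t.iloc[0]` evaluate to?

4

filter rows where model == 'm0':
  model  lr_x1e4  epochs dataset
2    m0       59      59      c4
3    m0       98      47      c4
4    m0       30      80      c4
8    m0       96      31      c4
9    m0       55      40    wiki
value_counts of dataset:
dataset
c4      4
wiki    1
Name: count, dtype: int64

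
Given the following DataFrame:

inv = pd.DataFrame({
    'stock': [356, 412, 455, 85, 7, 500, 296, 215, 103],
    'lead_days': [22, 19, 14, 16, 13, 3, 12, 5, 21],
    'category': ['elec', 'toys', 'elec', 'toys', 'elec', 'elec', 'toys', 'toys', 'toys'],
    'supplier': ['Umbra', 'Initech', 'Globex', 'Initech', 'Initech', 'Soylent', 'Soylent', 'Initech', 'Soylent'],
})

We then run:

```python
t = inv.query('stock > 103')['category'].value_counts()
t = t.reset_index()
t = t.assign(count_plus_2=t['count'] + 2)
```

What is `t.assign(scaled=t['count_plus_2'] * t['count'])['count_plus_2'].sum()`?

filter rows where stock > 103:
   stock  lead_days category supplier
0    356         22     elec    Umbra
1    412         19     toys  Initech
2    455         14     elec   Globex
5    500          3     elec  Soylent
6    296         12     toys  Soylent
7    215          5     toys  Initech
value_counts of category:
category
elec    3
toys    3
Name: count, dtype: int64
reset_index():
  category  count
0     elec      3
1     toys      3
add column count_plus_2 = t['count'] + 2:
  category  count  count_plus_2
0     elec      3             5
1     toys      3             5
add column scaled = t['count_plus_2'] * t['count']:
  category  count  count_plus_2  scaled
0     elec      3             5      15
1     toys      3             5      15
Reading off the sum of column 'count_plus_2', we get 10.

10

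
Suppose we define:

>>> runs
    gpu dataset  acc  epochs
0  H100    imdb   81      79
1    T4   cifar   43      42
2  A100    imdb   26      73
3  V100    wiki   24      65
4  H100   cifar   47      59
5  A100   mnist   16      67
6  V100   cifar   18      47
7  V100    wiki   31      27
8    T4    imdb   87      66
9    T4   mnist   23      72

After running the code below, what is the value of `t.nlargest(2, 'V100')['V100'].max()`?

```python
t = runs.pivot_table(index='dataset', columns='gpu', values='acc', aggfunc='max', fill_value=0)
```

pivot: rows=dataset, cols=gpu, max(acc):
gpu      A100  H100  T4  V100
dataset                      
cifar       0    47  43    18
imdb       26    81  87     0
mnist      16     0  23     0
wiki        0     0   0    31
take 2 rows with largest V100:
gpu      A100  H100  T4  V100
dataset                      
wiki        0     0   0    31
cifar       0    47  43    18
Reading off the max of column 'V100', we get 31.

31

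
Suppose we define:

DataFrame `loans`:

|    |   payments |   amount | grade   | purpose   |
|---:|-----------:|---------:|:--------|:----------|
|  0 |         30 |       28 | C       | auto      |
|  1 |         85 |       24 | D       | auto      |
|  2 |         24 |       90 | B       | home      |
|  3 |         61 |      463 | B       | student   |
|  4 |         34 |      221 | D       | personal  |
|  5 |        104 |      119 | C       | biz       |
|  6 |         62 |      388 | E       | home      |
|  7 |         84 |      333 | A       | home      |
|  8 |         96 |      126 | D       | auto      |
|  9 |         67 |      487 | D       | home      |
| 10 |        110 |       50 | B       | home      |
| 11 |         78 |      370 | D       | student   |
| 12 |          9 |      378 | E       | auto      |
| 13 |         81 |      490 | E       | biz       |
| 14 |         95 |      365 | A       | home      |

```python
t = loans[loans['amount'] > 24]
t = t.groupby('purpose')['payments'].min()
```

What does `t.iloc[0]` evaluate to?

filter rows where amount > 24:
    payments  amount grade   purpose
0         30      28     C      auto
2         24      90     B      home
3         61     463     B   student
4         34     221     D  personal
5        104     119     C       biz
6         62     388     E      home
7         84     333     A      home
8         96     126     D      auto
9         67     487     D      home
10       110      50     B      home
11        78     370     D   student
12         9     378     E      auto
13        81     490     E       biz
14        95     365     A      home
group by purpose, min of payments:
purpose
auto         9
biz         81
home        24
personal    34
student     61
Name: payments, dtype: int64
Hence 9.

9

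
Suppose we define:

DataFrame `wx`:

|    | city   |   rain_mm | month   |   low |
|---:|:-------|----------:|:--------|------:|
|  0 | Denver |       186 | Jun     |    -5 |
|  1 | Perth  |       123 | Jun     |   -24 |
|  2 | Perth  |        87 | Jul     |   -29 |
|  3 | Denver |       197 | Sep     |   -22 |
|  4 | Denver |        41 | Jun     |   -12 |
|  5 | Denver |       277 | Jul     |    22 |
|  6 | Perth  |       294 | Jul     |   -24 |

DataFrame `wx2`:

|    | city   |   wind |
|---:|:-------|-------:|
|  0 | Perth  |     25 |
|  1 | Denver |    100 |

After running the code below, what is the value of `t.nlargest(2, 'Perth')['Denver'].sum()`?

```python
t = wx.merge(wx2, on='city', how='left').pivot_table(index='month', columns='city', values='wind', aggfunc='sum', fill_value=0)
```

300

merge on 'city' (how='left') → 7 rows:
     city  rain_mm month  low  wind
0  Denver      186   Jun   -5   100
1   Perth      123   Jun  -24    25
2   Perth       87   Jul  -29    25
3  Denver      197   Sep  -22   100
4  Denver       41   Jun  -12   100
5  Denver      277   Jul   22   100
6   Perth      294   Jul  -24    25
pivot: rows=month, cols=city, sum(wind):
city   Denver  Perth
month               
Jul       100     50
Jun       200     25
Sep       100      0
take 2 rows with largest Perth:
city   Denver  Perth
month               
Jul       100     50
Jun       200     25
The sum of column 'Denver' is 300.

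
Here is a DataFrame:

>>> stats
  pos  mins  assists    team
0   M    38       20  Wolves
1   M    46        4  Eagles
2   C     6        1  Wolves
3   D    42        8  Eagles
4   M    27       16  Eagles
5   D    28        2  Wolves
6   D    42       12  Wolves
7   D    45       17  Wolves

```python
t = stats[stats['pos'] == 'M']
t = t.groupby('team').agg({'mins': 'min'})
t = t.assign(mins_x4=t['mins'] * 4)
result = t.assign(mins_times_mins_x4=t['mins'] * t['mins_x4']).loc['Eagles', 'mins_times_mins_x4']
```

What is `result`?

filter rows where pos == 'M':
  pos  mins  assists    team
0   M    38       20  Wolves
1   M    46        4  Eagles
4   M    27       16  Eagles
group by team, min of mins:
        mins
team        
Eagles    27
Wolves    38
add column mins_x4 = t['mins'] * 4:
        mins  mins_x4
team                 
Eagles    27      108
Wolves    38      152
add column mins_times_mins_x4 = t['mins'] * t['mins_x4']:
        mins  mins_x4  mins_times_mins_x4
team                                     
Eagles    27      108                2916
Wolves    38      152                5776
Taking the value at row 'Eagles', column 'mins_times_mins_x4' gives 2916.

2916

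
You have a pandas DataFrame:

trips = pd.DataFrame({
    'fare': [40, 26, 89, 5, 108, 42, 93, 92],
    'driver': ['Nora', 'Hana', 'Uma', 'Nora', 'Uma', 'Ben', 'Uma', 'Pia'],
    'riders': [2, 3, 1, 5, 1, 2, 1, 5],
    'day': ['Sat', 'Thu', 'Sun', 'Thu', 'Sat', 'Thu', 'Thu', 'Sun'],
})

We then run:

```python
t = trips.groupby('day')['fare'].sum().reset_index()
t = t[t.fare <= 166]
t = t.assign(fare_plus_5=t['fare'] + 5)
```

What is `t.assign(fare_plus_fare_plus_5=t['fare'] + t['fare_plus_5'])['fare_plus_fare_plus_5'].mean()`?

group by day, sum of fare:
day
Sat    148
Sun    181
Thu    166
Name: fare, dtype: int64
reset_index():
   day  fare
0  Sat   148
1  Sun   181
2  Thu   166
filter rows where fare <= 166:
   day  fare
0  Sat   148
2  Thu   166
add column fare_plus_5 = t['fare'] + 5:
   day  fare  fare_plus_5
0  Sat   148          153
2  Thu   166          171
add column fare_plus_fare_plus_5 = t['fare'] + t['fare_plus_5']:
   day  fare  fare_plus_5  fare_plus_fare_plus_5
0  Sat   148          153                    301
2  Thu   166          171                    337
mean of column 'fare_plus_fare_plus_5' → 319.0

319.0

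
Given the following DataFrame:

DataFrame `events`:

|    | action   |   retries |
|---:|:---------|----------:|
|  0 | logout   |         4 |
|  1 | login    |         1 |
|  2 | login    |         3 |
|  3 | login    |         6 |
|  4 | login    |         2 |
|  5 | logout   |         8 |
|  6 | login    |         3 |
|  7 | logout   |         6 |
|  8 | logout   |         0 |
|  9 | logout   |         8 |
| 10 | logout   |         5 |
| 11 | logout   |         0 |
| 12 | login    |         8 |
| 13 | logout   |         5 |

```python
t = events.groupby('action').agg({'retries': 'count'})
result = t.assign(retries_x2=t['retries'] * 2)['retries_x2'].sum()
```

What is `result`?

group by action, count of retries:
        retries
action         
login         6
logout        8
add column retries_x2 = t['retries'] * 2:
        retries  retries_x2
action                     
login         6          12
logout        8          16
Taking the sum of column 'retries_x2' gives 28.

28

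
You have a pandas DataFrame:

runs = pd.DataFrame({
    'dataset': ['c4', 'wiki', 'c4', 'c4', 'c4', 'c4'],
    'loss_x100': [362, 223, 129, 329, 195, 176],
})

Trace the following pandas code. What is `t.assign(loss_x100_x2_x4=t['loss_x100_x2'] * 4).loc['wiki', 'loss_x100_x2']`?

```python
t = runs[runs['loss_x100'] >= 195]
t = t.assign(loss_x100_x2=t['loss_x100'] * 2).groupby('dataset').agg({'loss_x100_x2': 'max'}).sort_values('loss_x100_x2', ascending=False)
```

filter rows where loss_x100 >= 195:
  dataset  loss_x100
0      c4        362
1    wiki        223
3      c4        329
4      c4        195
add column loss_x100_x2 = t['loss_x100'] * 2:
  dataset  loss_x100  loss_x100_x2
0      c4        362           724
1    wiki        223           446
3      c4        329           658
4      c4        195           390
group by dataset, max of loss_x100_x2:
         loss_x100_x2
dataset              
c4                724
wiki              446
sort by loss_x100_x2 descending:
         loss_x100_x2
dataset              
c4                724
wiki              446
add column loss_x100_x2_x4 = t['loss_x100_x2'] * 4:
         loss_x100_x2  loss_x100_x2_x4
dataset                               
c4                724             2896
wiki              446             1784

446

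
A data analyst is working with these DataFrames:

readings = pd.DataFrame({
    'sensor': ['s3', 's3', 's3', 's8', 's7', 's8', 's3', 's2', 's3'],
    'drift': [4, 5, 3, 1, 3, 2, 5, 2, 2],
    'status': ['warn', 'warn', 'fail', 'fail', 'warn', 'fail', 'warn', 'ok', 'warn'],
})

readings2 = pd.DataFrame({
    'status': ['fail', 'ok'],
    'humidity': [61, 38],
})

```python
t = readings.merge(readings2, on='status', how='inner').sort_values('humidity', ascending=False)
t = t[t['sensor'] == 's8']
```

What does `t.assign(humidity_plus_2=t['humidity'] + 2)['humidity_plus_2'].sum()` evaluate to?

merge on 'status' (how='inner') → 4 rows:
  sensor  drift status  humidity
0     s3      3   fail        61
1     s8      1   fail        61
2     s8      2   fail        61
3     s2      2     ok        38
sort by humidity descending:
  sensor  drift status  humidity
0     s3      3   fail        61
1     s8      1   fail        61
2     s8      2   fail        61
3     s2      2     ok        38
filter rows where sensor == 's8':
  sensor  drift status  humidity
1     s8      1   fail        61
2     s8      2   fail        61
add column humidity_plus_2 = t['humidity'] + 2:
  sensor  drift status  humidity  humidity_plus_2
1     s8      1   fail        61               63
2     s8      2   fail        61               63
Reading off the sum of column 'humidity_plus_2', we get 126.

126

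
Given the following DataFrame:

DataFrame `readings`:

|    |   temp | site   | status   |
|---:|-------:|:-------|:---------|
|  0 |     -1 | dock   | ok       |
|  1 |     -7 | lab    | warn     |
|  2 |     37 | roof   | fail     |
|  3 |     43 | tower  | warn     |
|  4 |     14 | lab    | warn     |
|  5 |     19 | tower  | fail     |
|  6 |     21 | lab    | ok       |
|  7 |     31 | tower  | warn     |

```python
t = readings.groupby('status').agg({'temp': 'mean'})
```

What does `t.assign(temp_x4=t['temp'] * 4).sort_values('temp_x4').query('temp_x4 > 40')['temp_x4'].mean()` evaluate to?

96.5

group by status, mean of temp:
         temp
status       
fail    28.00
ok      10.00
warn    20.25
add column temp_x4 = t['temp'] * 4:
         temp  temp_x4
status                
fail    28.00    112.0
ok      10.00     40.0
warn    20.25     81.0
sort by temp_x4:
         temp  temp_x4
status                
ok      10.00     40.0
warn    20.25     81.0
fail    28.00    112.0
filter rows where temp_x4 > 40:
         temp  temp_x4
status                
warn    20.25     81.0
fail    28.00    112.0
The mean of column 'temp_x4' is 96.5.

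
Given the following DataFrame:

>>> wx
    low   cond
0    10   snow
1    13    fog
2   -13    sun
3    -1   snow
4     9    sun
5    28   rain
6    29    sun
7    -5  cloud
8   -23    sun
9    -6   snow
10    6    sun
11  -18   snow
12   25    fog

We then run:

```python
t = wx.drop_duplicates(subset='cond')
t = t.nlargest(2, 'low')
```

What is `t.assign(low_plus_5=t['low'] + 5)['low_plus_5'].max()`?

drop duplicate cond (keep=first):
   low   cond
0   10   snow
1   13    fog
2  -13    sun
5   28   rain
7   -5  cloud
take 2 rows with largest low:
   low  cond
5   28  rain
1   13   fog
add column low_plus_5 = t['low'] + 5:
   low  cond  low_plus_5
5   28  rain          33
1   13   fog          18
So max() = 33.

33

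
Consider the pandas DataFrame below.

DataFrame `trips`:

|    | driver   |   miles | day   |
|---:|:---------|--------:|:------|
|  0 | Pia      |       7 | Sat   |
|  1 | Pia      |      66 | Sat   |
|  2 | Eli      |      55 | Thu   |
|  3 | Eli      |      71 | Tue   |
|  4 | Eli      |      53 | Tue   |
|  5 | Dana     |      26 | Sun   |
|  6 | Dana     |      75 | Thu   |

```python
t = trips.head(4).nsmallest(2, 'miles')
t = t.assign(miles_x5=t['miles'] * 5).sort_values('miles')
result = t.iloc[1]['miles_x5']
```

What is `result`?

275

take first 4 rows:
  driver  miles  day
0    Pia      7  Sat
1    Pia     66  Sat
2    Eli     55  Thu
3    Eli     71  Tue
take 2 rows with smallest miles:
  driver  miles  day
0    Pia      7  Sat
2    Eli     55  Thu
add column miles_x5 = t['miles'] * 5:
  driver  miles  day  miles_x5
0    Pia      7  Sat        35
2    Eli     55  Thu       275
sort by miles:
  driver  miles  day  miles_x5
0    Pia      7  Sat        35
2    Eli     55  Thu       275
Taking the value at position 1, column 'miles_x5' gives 275.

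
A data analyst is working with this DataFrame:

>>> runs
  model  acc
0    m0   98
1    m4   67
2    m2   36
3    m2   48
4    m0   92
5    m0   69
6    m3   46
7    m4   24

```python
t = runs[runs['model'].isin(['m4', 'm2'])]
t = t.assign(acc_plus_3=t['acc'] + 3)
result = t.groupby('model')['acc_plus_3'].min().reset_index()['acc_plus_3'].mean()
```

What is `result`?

filter rows where model in ['m4', 'm2']:
  model  acc
1    m4   67
2    m2   36
3    m2   48
7    m4   24
add column acc_plus_3 = t['acc'] + 3:
  model  acc  acc_plus_3
1    m4   67          70
2    m2   36          39
3    m2   48          51
7    m4   24          27
group by model, min of acc_plus_3:
model
m2    39
m4    27
Name: acc_plus_3, dtype: int64
reset_index():
  model  acc_plus_3
0    m2          39
1    m4          27
Reading off the mean of column 'acc_plus_3', we get 33.0.

33.0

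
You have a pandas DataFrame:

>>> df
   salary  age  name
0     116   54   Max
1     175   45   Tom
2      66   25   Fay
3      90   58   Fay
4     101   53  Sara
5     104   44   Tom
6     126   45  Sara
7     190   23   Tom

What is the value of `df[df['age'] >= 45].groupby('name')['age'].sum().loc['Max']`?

54

filter rows where age >= 45:
   salary  age  name
0     116   54   Max
1     175   45   Tom
3      90   58   Fay
4     101   53  Sara
6     126   45  Sara
group by name, sum of age:
name
Fay     58
Max     54
Sara    98
Tom     45
Name: age, dtype: int64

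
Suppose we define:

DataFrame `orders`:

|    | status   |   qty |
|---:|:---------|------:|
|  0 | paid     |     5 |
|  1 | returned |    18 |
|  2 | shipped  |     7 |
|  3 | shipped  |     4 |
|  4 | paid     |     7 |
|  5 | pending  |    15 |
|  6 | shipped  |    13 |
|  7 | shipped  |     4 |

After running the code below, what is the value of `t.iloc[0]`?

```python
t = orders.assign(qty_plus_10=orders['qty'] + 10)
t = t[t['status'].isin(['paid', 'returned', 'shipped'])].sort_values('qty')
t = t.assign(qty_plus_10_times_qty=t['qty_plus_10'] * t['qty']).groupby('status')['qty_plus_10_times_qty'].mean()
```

add column qty_plus_10 = orders['qty'] + 10:
     status  qty  qty_plus_10
0      paid    5           15
1  returned   18           28
2   shipped    7           17
3   shipped    4           14
4      paid    7           17
5   pending   15           25
6   shipped   13           23
7   shipped    4           14
filter rows where status in ['paid', 'returned', 'shipped']:
     status  qty  qty_plus_10
0      paid    5           15
1  returned   18           28
2   shipped    7           17
3   shipped    4           14
4      paid    7           17
6   shipped   13           23
7   shipped    4           14
sort by qty:
     status  qty  qty_plus_10
3   shipped    4           14
7   shipped    4           14
0      paid    5           15
2   shipped    7           17
4      paid    7           17
6   shipped   13           23
1  returned   18           28
add column qty_plus_10_times_qty = t['qty_plus_10'] * t['qty']:
     status  qty  qty_plus_10  qty_plus_10_times_qty
3   shipped    4           14                     56
7   shipped    4           14                     56
0      paid    5           15                     75
2   shipped    7           17                    119
4      paid    7           17                    119
6   shipped   13           23                    299
1  returned   18           28                    504
group by status, mean of qty_plus_10_times_qty:
status
paid         97.0
returned    504.0
shipped     132.5
Name: qty_plus_10_times_qty, dtype: float64
Taking the value at position 0 gives 97.0.

97.0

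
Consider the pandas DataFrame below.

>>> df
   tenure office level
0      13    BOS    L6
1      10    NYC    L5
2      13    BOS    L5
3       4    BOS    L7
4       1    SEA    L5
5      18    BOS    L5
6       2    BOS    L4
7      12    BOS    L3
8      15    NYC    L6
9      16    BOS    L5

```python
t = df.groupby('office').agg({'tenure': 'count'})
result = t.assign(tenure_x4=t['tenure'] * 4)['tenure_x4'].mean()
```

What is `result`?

13.3333333333

group by office, count of tenure:
        tenure
office        
BOS          7
NYC          2
SEA          1
add column tenure_x4 = t['tenure'] * 4:
        tenure  tenure_x4
office                   
BOS          7         28
NYC          2          8
SEA          1          4
The mean of column 'tenure_x4' is 13.3333333333.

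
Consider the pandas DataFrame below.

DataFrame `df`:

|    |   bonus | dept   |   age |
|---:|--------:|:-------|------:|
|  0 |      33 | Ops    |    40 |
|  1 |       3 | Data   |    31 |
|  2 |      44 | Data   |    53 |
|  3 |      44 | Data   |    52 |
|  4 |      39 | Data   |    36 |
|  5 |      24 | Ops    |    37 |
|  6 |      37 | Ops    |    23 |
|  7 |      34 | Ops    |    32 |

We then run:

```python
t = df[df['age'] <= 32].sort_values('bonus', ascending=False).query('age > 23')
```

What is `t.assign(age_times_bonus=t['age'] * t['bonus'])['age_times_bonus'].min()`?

filter rows where age <= 32:
   bonus  dept  age
1      3  Data   31
6     37   Ops   23
7     34   Ops   32
sort by bonus descending:
   bonus  dept  age
6     37   Ops   23
7     34   Ops   32
1      3  Data   31
filter rows where age > 23:
   bonus  dept  age
7     34   Ops   32
1      3  Data   31
add column age_times_bonus = t['age'] * t['bonus']:
   bonus  dept  age  age_times_bonus
7     34   Ops   32             1088
1      3  Data   31               93
The min of column 'age_times_bonus' is 93.

93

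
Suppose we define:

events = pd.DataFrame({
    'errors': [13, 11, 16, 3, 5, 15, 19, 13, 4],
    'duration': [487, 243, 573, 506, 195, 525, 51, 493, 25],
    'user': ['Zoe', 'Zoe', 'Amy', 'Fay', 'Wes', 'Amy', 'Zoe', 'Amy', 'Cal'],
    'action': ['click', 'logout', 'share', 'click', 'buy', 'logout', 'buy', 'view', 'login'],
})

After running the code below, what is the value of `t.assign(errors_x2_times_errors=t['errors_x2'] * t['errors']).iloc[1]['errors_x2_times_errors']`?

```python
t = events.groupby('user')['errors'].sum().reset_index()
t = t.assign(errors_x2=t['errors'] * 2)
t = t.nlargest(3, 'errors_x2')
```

3698

group by user, sum of errors:
user
Amy    44
Cal     4
Fay     3
Wes     5
Zoe    43
Name: errors, dtype: int64
reset_index():
  user  errors
0  Amy      44
1  Cal       4
2  Fay       3
3  Wes       5
4  Zoe      43
add column errors_x2 = t['errors'] * 2:
  user  errors  errors_x2
0  Amy      44         88
1  Cal       4          8
2  Fay       3          6
3  Wes       5         10
4  Zoe      43         86
take 3 rows with largest errors_x2:
  user  errors  errors_x2
0  Amy      44         88
4  Zoe      43         86
3  Wes       5         10
add column errors_x2_times_errors = t['errors_x2'] * t['errors']:
  user  errors  errors_x2  errors_x2_times_errors
0  Amy      44         88                    3872
4  Zoe      43         86                    3698
3  Wes       5         10                      50
So iloc[1]['errors_x2_times_errors'] = 3698.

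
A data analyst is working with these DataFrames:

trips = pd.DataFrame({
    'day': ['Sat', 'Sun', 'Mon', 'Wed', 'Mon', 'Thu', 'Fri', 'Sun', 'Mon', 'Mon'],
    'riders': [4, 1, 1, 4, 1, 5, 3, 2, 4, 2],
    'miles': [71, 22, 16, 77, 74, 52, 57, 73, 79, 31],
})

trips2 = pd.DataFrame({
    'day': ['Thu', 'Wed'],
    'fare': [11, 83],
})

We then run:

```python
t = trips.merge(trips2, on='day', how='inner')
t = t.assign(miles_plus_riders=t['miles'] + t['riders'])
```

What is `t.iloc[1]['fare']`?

merge on 'day' (how='inner') → 2 rows:
   day  riders  miles  fare
0  Wed       4     77    83
1  Thu       5     52    11
add column miles_plus_riders = t['miles'] + t['riders']:
   day  riders  miles  fare  miles_plus_riders
0  Wed       4     77    83                 81
1  Thu       5     52    11                 57
The value at position 1, column 'fare' is 11.

11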